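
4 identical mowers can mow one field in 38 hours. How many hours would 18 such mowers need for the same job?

Total work is 4·38 = 152 mower-hours.
With 18 mowers: 152/18 = 76/9 hours.

76/9 hours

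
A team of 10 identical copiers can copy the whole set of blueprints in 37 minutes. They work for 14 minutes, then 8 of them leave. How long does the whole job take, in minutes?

One copier does 1/370 of the job per minute.
After 14 minutes with 10 copiers, 14/37 is done (23/37 left).
With 2 copiers the rate is 2/370 = 1/185, so the rest takes 23/37 ÷ 1/185 = 115 minutes.
Total = 14 + 115 = 129 minutes.

129 minutes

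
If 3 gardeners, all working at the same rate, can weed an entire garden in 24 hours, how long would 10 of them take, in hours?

Total work is 3·24 = 72 gardener-hours.
With 10 gardeners: 72/10 = 36/5 hours.

36/5 hours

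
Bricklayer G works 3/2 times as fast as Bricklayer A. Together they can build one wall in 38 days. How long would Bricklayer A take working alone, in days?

95 days

Let Bricklayer A's rate be r; then Bricklayer G's rate is (3/2)r, so together (3/2 + 1)r = (5/2)r = 1/38.
Thus r = 1/95 per day.
Bricklayer A alone: 95 days; Bricklayer G alone: 190/3 days.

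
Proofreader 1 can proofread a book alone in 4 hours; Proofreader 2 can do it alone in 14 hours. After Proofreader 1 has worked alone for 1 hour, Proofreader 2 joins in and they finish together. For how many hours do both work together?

In 1 hour Proofreader 1 does 1/4 of the job, leaving 3/4.
Proofreader 1 and Proofreader 2 together work at 9/28 per hour, so finishing takes 3/4 ÷ 9/28 = 7/3 hours.

7/3 hours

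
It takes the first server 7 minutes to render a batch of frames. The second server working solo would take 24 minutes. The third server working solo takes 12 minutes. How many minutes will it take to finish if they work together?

56/15 minutes

Combined rate: 1/7 + 1/24 + 1/12 = (24 + 7 + 14)/168 = 45/168 = 15/56 per minute.
Time = 1 ÷ (15/56) = 56/15 minutes.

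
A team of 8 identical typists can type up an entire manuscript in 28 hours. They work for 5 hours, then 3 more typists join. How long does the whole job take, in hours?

239/11 hours

One typist does 1/224 of the job per hour.
After 5 hours with 8 typists, 5/28 is done (23/28 left).
With 11 typists the rate is 11/224, so the rest takes 23/28 ÷ 11/224 = 184/11 hours.
Total = 5 + 184/11 = 239/11 hours.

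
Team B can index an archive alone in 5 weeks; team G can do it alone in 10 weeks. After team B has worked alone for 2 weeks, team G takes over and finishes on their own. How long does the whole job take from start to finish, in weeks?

In 2 weeks team B does 2/5 of the job, leaving 3/5.
Team G works at 1/10 per week, so finishing takes 3/5 ÷ 1/10 = 6 weeks.
Total time = 2 + 6 = 8 weeks.

8 weeks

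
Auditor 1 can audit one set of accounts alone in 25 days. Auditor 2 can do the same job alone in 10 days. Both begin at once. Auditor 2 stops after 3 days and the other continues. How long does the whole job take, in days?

35/2 days

In the first 3 days the combined rate is 7/50, so 21/50 of the job is done, leaving 29/50.
After auditor 2 leaves the rate is 1/25 per day; the remaining 29/50 takes 29/2 days.
Total = 3 + 29/2 = 35/2 days.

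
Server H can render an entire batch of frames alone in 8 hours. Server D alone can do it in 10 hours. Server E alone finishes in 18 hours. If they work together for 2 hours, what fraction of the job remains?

Combined rate: 1/8 + 1/10 + 1/18 = (45 + 36 + 20)/360 = 101/360 per hour.
In 2 hours they complete 2·101/360 = 101/180 of the job.
So 79/180 remains.

79/180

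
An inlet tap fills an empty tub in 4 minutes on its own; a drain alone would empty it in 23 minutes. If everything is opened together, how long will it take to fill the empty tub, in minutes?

92/19 minutes

Net rate = 1/4 − 1/23 = (23 − 4)/92 = 19/92 per minute.
Filling time = 1 ÷ (19/92) = 92/19 minutes.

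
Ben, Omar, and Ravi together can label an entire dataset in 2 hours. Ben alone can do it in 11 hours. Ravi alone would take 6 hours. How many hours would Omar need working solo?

33/8 hours

Combined rate is 1/2 per hour.
Known contribution: 1/11 + 1/6 = (6 + 11)/66 = 17/66 per hour.
So Omar's rate is 1/2 − 17/66 = 8/33, meaning 33/8 hours alone.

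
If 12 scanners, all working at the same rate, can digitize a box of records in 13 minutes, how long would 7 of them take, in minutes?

156/7 minutes

Total work is 12·13 = 156 scanner-minutes.
With 7 scanners: 156/7 minutes.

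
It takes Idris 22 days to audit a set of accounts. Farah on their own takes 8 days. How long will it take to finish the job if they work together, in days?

88/15 days

Combined rate: 1/22 + 1/8 = (4 + 11)/88 = 15/88 per day.
Time = 1 ÷ (15/88) = 88/15 days.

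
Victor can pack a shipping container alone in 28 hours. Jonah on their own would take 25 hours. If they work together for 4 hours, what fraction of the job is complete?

Combined rate: 1/28 + 1/25 = (25 + 28)/700 = 53/700 per hour.
In 4 hours they complete 4·53/700 = 53/175 of the job.

53/175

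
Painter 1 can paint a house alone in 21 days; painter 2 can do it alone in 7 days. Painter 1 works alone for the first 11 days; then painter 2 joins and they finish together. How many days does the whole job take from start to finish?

27/2 days

In 11 days painter 1 does 11/21 of the job, leaving 10/21.
Painter 1 and painter 2 together work at 4/21 per day, so finishing takes 10/21 ÷ 4/21 = 5/2 days.
Total time = 11 + 5/2 = 27/2 days.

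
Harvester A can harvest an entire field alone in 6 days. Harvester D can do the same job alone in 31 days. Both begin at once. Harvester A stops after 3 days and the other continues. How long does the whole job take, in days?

31/2 days

In the first 3 days the combined rate is 37/186, so 37/62 of the job is done, leaving 25/62.
After harvester A leaves the rate is 1/31 per day; the remaining 25/62 takes 25/2 days.
Total = 3 + 25/2 = 31/2 days.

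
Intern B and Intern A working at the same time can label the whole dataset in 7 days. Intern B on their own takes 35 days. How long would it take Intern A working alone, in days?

Combined rate is 1/7 per day.
Known contribution: 1/35 per day.
So Intern A's rate is 1/7 − 1/35 = 4/35, meaning 35/4 days alone.

35/4 days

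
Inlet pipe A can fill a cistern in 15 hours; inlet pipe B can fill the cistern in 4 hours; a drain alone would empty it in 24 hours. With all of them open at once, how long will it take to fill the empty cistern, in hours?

40/11 hours

Net rate = 1/15 + 1/4 − 1/24 = (8 + 30 − 5)/120 = 33/120 = 11/40 per hour.
Filling time = 1 ÷ (11/40) = 40/11 hours.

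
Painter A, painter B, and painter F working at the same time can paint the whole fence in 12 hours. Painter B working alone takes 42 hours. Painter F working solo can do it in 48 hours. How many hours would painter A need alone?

336/13 hours

Combined rate is 1/12 per hour.
Known contribution: 1/42 + 1/48 = (8 + 7)/336 = 15/336 = 5/112 per hour.
So painter A's rate is 1/12 − 5/112 = 13/336, meaning 336/13 hours alone.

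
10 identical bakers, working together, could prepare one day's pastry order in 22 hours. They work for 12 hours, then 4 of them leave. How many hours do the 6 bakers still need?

One baker does 1/220 of the job per hour.
After 12 hours with 10 bakers, 6/11 is done (5/11 left).
With 6 bakers the rate is 6/220 = 3/110, so the rest takes 5/11 ÷ 3/110 = 50/3 hours.

50/3 hours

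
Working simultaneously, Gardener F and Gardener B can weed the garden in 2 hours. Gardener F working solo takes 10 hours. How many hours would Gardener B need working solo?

5/2 hours

Combined rate is 1/2 per hour.
Known contribution: 1/10 per hour.
So Gardener B's rate is 1/2 − 1/10 = 2/5, meaning 5/2 hours alone.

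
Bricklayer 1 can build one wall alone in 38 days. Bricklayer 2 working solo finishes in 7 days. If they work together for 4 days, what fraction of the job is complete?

Combined rate: 1/38 + 1/7 = (7 + 38)/266 = 45/266 per day.
In 4 days they complete 4·45/266 = 90/133 of the job.

90/133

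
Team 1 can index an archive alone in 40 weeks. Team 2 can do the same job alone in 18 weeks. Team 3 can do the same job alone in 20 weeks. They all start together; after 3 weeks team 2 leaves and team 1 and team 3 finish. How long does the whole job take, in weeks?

In the first 3 weeks the combined rate is 47/360, so 47/120 of the job is done, leaving 73/120.
After team 2 leaves the rate is 3/40 per week; the remaining 73/120 takes 73/9 weeks.
Total = 3 + 73/9 = 100/9 weeks.

100/9 weeks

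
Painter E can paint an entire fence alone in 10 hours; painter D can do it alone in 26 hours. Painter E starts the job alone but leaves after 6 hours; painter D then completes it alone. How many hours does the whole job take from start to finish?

82/5 hours

In 6 hours painter E does 6/10 = 3/5 of the job, leaving 2/5.
Painter D works at 1/26 per hour, so finishing takes 2/5 ÷ 1/26 = 52/5 hours.
Total time = 6 + 52/5 = 82/5 hours.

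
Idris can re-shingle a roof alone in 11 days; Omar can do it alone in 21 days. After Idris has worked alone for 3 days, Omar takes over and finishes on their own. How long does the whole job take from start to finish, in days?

In 3 days Idris does 3/11 of the job, leaving 8/11.
Omar works at 1/21 per day, so finishing takes 8/11 ÷ 1/21 = 168/11 days.
Total time = 3 + 168/11 = 201/11 days.

201/11 days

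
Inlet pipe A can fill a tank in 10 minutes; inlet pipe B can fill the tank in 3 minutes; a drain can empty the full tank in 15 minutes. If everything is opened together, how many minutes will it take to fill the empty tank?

30/11 minutes

Net rate = 1/10 + 1/3 − 1/15 = (3 + 10 − 2)/30 = 11/30 per minute.
Filling time = 1 ÷ (11/30) = 30/11 minutes.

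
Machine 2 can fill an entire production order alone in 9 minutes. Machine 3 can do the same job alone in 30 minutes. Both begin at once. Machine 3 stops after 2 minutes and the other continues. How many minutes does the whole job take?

In the first 2 minutes the combined rate is 13/90, so 13/45 of the job is done, leaving 32/45.
After Machine 3 leaves the rate is 1/9 per minute; the remaining 32/45 takes 32/5 minutes.
Total = 2 + 32/5 = 42/5 minutes.

42/5 minutes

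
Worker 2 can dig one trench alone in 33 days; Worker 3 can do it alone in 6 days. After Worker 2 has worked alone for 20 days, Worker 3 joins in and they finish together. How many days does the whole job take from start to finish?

22 days

In 20 days Worker 2 does 20/33 of the job, leaving 13/33.
Worker 2 and Worker 3 together work at 13/66 per day, so finishing takes 13/33 ÷ 13/66 = 2 days.
Total time = 20 + 2 = 22 days.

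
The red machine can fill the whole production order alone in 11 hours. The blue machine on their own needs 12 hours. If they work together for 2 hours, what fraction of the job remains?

43/66

Combined rate: 1/11 + 1/12 = (12 + 11)/132 = 23/132 per hour.
In 2 hours they complete 2·23/132 = 23/66 of the job.
So 43/66 remains.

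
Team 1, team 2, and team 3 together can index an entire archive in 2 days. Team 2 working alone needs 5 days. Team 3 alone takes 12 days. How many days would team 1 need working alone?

60/13 days

Combined rate is 1/2 per day.
Known contribution: 1/5 + 1/12 = (12 + 5)/60 = 17/60 per day.
So team 1's rate is 1/2 − 17/60 = 13/60, meaning 60/13 days alone.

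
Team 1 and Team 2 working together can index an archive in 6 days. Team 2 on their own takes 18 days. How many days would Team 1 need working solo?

Combined rate is 1/6 per day.
Known contribution: 1/18 per day.
So Team 1's rate is 1/6 − 1/18 = 1/9, meaning 9 days alone.

9 days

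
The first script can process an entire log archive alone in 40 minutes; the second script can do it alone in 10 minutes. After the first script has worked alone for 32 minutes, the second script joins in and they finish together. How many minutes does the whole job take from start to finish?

In 32 minutes the first script does 32/40 = 4/5 of the job, leaving 1/5.
The first script and the second script together work at 1/8 per minute, so finishing takes 1/5 ÷ 1/8 = 8/5 minutes.
Total time = 32 + 8/5 = 168/5 minutes.

168/5 minutes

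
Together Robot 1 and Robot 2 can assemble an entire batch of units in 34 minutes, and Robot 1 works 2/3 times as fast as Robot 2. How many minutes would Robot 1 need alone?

85 minutes

Let Robot 2's rate be r; then Robot 1's rate is (2/3)r, so together (2/3 + 1)r = (5/3)r = 1/34.
Thus r = 3/170 per minute.
Robot 2 alone: 170/3 minutes; Robot 1 alone: 85 minutes.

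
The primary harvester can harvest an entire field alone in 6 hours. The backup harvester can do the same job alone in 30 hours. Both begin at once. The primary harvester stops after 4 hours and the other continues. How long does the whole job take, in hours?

10 hours

In the first 4 hours the combined rate is 1/5, so 4/5 of the job is done, leaving 1/5.
After the primary harvester leaves the rate is 1/30 per hour; the remaining 1/5 takes 6 hours.
Total = 4 + 6 = 10 hours.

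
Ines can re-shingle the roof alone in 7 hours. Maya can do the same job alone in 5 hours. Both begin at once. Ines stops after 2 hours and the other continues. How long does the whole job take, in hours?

25/7 hours

In the first 2 hours the combined rate is 12/35, so 24/35 of the job is done, leaving 11/35.
After Ines leaves the rate is 1/5 per hour; the remaining 11/35 takes 11/7 hours.
Total = 2 + 11/7 = 25/7 hours.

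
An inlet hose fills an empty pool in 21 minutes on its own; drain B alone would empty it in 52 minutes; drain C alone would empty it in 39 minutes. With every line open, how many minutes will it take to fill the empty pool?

Net rate = 1/21 − 1/52 − 1/39 = (52 − 21 − 28)/1092 = 3/1092 = 1/364 per minute.
Filling time = 1 ÷ (1/364) = 364 minutes.

364 minutes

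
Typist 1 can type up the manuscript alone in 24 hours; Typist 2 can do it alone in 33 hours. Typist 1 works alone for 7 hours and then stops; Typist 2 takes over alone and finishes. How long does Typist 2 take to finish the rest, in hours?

187/8 hours

In 7 hours Typist 1 does 7/24 of the job, leaving 17/24.
Typist 2 works at 1/33 per hour, so finishing takes 17/24 ÷ 1/33 = 187/8 hours.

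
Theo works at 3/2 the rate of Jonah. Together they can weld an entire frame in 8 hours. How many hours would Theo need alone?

40/3 hours

Let Jonah's rate be r; then Theo's rate is (3/2)r, so together (3/2 + 1)r = (5/2)r = 1/8.
Thus r = 1/20 per hour.
Jonah alone: 20 hours; Theo alone: 40/3 hours.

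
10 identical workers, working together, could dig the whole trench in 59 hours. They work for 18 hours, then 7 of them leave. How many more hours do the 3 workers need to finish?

410/3 hours

One worker does 1/590 of the job per hour.
After 18 hours with 10 workers, 18/59 is done (41/59 left).
With 3 workers the rate is 3/590, so the rest takes 41/59 ÷ 3/590 = 410/3 hours.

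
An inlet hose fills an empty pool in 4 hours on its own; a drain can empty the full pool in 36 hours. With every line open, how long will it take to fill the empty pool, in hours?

9/2 hours

Net rate = 1/4 − 1/36 = (9 − 1)/36 = 8/36 = 2/9 per hour.
Filling time = 1 ÷ (2/9) = 9/2 hours.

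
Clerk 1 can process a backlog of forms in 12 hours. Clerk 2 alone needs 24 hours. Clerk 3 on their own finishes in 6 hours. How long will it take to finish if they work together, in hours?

24/7 hours

Combined rate: 1/12 + 1/24 + 1/6 = (2 + 1 + 4)/24 = 7/24 per hour.
Time = 1 ÷ (7/24) = 24/7 hours.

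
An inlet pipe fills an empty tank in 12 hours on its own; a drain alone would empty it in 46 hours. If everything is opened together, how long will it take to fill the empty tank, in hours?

Net rate = 1/12 − 1/46 = (23 − 6)/276 = 17/276 per hour.
Filling time = 1 ÷ (17/276) = 276/17 hours.

276/17 hours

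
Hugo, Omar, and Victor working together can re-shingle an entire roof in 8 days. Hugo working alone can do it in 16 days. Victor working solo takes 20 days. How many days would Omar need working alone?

Combined rate is 1/8 per day.
Known contribution: 1/16 + 1/20 = (5 + 4)/80 = 9/80 per day.
So Omar's rate is 1/8 − 9/80 = 1/80, meaning 80 days alone.

80 days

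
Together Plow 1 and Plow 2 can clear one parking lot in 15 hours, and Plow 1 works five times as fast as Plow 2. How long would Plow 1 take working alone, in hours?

18 hours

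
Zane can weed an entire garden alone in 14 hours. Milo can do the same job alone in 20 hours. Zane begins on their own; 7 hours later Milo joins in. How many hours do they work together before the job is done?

In the first 7 hours Zane alone does 7/14 = 1/2 of the job, leaving 1/2.
Once everyone is working, combined rate: 1/14 + 1/20 = (10 + 7)/140 = 17/140 per hour.
Remaining 1/2 at 17/140 per hour takes 70/17 hours.

70/17 hours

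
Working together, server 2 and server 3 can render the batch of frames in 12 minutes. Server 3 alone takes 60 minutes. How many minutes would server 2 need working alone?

15 minutes

Combined rate is 1/12 per minute.
Known contribution: 1/60 per minute.
So server 2's rate is 1/12 − 1/60 = 1/15, meaning 15 minutes alone.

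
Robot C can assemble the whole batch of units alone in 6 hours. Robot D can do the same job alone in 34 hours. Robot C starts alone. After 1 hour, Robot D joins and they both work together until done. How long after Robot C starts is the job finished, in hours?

In the first 1 hour Robot C alone does 1/6 of the job, leaving 5/6.
Once everyone is working, combined rate: 1/6 + 1/34 = (17 + 3)/102 = 20/102 = 10/51 per hour.
Remaining 5/6 at 10/51 per hour takes 17/4 hours.
Total from the start = 1 + 17/4 = 21/4 hours.

21/4 hours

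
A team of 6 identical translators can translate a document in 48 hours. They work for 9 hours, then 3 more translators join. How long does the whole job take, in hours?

One translator does 1/288 of the job per hour.
After 9 hours with 6 translators, 3/16 is done (13/16 left).
With 9 translators the rate is 9/288 = 1/32, so the rest takes 13/16 ÷ 1/32 = 26 hours.
Total = 9 + 26 = 35 hours.

35 hours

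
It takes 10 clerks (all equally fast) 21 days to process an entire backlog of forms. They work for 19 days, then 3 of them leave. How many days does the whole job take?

153/7 days

One clerk does 1/210 of the job per day.
After 19 days with 10 clerks, 19/21 is done (2/21 left).
With 7 clerks the rate is 7/210 = 1/30, so the rest takes 2/21 ÷ 1/30 = 20/7 days.
Total = 19 + 20/7 = 153/7 days.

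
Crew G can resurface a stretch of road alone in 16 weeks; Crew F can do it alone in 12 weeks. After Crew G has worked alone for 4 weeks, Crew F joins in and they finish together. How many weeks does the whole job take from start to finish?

In 4 weeks Crew G does 4/16 = 1/4 of the job, leaving 3/4.
Crew G and Crew F together work at 7/48 per week, so finishing takes 3/4 ÷ 7/48 = 36/7 weeks.
Total time = 4 + 36/7 = 64/7 weeks.

64/7 weeks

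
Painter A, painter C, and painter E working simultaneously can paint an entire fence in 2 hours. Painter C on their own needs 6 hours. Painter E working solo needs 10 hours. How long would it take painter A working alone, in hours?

Combined rate is 1/2 per hour.
Known contribution: 1/6 + 1/10 = (5 + 3)/30 = 8/30 = 4/15 per hour.
So painter A's rate is 1/2 − 4/15 = 7/30, meaning 30/7 hours alone.

30/7 hours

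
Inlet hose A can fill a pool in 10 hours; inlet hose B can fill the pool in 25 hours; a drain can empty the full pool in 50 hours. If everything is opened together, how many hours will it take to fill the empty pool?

Net rate = 1/10 + 1/25 − 1/50 = (5 + 2 − 1)/50 = 6/50 = 3/25 per hour.
Filling time = 1 ÷ (3/25) = 25/3 hours.

25/3 hours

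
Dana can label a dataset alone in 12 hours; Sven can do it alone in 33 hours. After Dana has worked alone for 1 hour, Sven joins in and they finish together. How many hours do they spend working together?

121/15 hours

In 1 hour Dana does 1/12 of the job, leaving 11/12.
Dana and Sven together work at 5/44 per hour, so finishing takes 11/12 ÷ 5/44 = 121/15 hours.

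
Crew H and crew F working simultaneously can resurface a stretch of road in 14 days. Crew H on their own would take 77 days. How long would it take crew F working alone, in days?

Combined rate is 1/14 per day.
Known contribution: 1/77 per day.
So crew F's rate is 1/14 − 1/77 = 9/154, meaning 154/9 days alone.

154/9 days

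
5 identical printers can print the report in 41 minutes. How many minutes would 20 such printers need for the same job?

41/4 minutes

Total work is 5·41 = 205 printer-minutes.
With 20 printers: 205/20 = 41/4 minutes.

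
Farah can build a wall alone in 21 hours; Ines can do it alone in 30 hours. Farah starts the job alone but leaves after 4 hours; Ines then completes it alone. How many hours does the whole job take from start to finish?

198/7 hours

In 4 hours Farah does 4/21 of the job, leaving 17/21.
Ines works at 1/30 per hour, so finishing takes 17/21 ÷ 1/30 = 170/7 hours.
Total time = 4 + 170/7 = 198/7 hours.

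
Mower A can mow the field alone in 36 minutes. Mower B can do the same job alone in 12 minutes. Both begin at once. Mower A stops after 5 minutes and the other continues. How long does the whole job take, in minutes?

31/3 minutes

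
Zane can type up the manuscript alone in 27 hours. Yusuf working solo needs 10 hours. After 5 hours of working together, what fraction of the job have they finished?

37/54

Combined rate: 1/27 + 1/10 = (10 + 27)/270 = 37/270 per hour.
In 5 hours they complete 5·37/270 = 37/54 of the job.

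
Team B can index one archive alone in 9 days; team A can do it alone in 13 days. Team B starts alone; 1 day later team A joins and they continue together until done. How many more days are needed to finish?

In 1 day team B does 1/9 of the job, leaving 8/9.
Team B and team A together work at 22/117 per day, so finishing takes 8/9 ÷ 22/117 = 52/11 days.

52/11 days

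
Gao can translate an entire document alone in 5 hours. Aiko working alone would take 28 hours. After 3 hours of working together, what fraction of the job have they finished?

99/140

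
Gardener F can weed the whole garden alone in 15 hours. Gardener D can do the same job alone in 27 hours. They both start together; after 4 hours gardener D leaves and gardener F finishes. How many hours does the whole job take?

In the first 4 hours the combined rate is 14/135, so 56/135 of the job is done, leaving 79/135.
After gardener D leaves the rate is 1/15 per hour; the remaining 79/135 takes 79/9 hours.
Total = 4 + 79/9 = 115/9 hours.

115/9 hours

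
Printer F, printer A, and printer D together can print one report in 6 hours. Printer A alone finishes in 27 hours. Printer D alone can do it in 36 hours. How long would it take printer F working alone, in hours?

108/11 hours

Combined rate is 1/6 per hour.
Known contribution: 1/27 + 1/36 = (4 + 3)/108 = 7/108 per hour.
So printer F's rate is 1/6 − 7/108 = 11/108, meaning 108/11 hours alone.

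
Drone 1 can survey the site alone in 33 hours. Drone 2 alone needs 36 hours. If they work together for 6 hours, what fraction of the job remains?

Combined rate: 1/33 + 1/36 = (12 + 11)/396 = 23/396 per hour.
In 6 hours they complete 6·23/396 = 23/66 of the job.
So 43/66 remains.

43/66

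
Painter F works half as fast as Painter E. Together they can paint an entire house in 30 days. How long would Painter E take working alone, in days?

Let Painter E's rate be r; then Painter F's rate is (1/2)r, so together (1/2 + 1)r = (3/2)r = 1/30.
Thus r = 1/45 per day.
Painter E alone: 45 days; Painter F alone: 90 days.

45 days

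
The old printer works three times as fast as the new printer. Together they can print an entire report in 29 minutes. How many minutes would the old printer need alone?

Let the new printer's rate be r; then the old printer's rate is 3r, so together (3 + 1)r = 4r = 1/29.
Thus r = 1/116 per minute.
The new printer alone: 116 minutes; the old printer alone: 116/3 minutes.

116/3 minutes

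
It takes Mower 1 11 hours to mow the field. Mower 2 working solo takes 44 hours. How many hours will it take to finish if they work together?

44/5 hours

With two workers the combined time is the product over the sum: 11·44/(11+44) = 484/55 = 44/5 hours.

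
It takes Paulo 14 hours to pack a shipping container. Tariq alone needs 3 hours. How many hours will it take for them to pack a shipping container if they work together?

42/17 hours

Combined rate: 1/14 + 1/3 = (3 + 14)/42 = 17/42 per hour.
Time = 1 ÷ (17/42) = 42/17 hours.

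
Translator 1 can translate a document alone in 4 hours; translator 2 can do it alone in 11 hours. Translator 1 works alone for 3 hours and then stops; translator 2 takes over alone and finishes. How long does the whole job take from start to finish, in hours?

In 3 hours translator 1 does 3/4 of the job, leaving 1/4.
Translator 2 works at 1/11 per hour, so finishing takes 1/4 ÷ 1/11 = 11/4 hours.
Total time = 3 + 11/4 = 23/4 hours.

23/4 hours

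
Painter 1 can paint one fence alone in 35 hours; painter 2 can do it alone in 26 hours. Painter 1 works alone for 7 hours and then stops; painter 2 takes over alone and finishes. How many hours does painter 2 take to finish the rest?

In 7 hours painter 1 does 7/35 = 1/5 of the job, leaving 4/5.
Painter 2 works at 1/26 per hour, so finishing takes 4/5 ÷ 1/26 = 104/5 hours.

104/5 hours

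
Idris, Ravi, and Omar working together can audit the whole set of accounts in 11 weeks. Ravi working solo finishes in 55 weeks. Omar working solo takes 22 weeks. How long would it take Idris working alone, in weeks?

Combined rate is 1/11 per week.
Known contribution: 1/55 + 1/22 = (2 + 5)/110 = 7/110 per week.
So Idris's rate is 1/11 − 7/110 = 3/110, meaning 110/3 weeks alone.

110/3 weeks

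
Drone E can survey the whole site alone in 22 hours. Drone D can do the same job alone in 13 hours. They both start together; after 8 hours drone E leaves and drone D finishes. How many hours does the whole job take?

91/11 hours

In the first 8 hours the combined rate is 35/286, so 140/143 of the job is done, leaving 3/143.
After drone E leaves the rate is 1/13 per hour; the remaining 3/143 takes 3/11 hours.
Total = 8 + 3/11 = 91/11 hours.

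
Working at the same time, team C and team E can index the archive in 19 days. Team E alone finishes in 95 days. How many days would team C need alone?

95/4 days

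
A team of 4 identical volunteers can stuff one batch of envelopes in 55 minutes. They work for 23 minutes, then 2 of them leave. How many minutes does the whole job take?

87 minutes

One volunteer does 1/220 of the job per minute.
After 23 minutes with 4 volunteers, 23/55 is done (32/55 left).
With 2 volunteers the rate is 2/220 = 1/110, so the rest takes 32/55 ÷ 1/110 = 64 minutes.
Total = 23 + 64 = 87 minutes.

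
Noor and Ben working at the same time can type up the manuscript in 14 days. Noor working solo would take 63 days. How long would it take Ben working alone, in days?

Combined rate is 1/14 per day.
Known contribution: 1/63 per day.
So Ben's rate is 1/14 − 1/63 = 1/18, meaning 18 days alone.

18 days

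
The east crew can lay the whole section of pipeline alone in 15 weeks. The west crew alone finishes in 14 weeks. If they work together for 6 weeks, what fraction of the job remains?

6/35

Combined rate: 1/15 + 1/14 = (14 + 15)/210 = 29/210 per week.
In 6 weeks they complete 6·29/210 = 29/35 of the job.
So 6/35 remains.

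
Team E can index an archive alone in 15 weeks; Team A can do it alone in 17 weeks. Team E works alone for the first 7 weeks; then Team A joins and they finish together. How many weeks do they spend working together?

In 7 weeks Team E does 7/15 of the job, leaving 8/15.
Team E and Team A together work at 32/255 per week, so finishing takes 8/15 ÷ 32/255 = 17/4 weeks.

17/4 weeks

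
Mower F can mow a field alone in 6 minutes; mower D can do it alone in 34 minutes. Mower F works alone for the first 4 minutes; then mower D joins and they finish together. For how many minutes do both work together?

17/10 minutes

In 4 minutes mower F does 4/6 = 2/3 of the job, leaving 1/3.
Mower F and mower D together work at 10/51 per minute, so finishing takes 1/3 ÷ 10/51 = 17/10 minutes.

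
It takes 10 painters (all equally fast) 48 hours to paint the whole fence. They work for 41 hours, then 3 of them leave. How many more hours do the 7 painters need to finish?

10 hours

One painter does 1/480 of the job per hour.
After 41 hours with 10 painters, 41/48 is done (7/48 left).
With 7 painters the rate is 7/480, so the rest takes 7/48 ÷ 7/480 = 10 hours.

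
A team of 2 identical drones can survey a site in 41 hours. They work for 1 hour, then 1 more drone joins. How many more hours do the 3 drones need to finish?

80/3 hours

One drone does 1/82 of the job per hour.
After 1 hour with 2 drones, 1/41 is done (40/41 left).
With 3 drones the rate is 3/82, so the rest takes 40/41 ÷ 3/82 = 80/3 hours.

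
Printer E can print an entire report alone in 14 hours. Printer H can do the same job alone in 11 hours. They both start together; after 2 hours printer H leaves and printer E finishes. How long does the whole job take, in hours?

126/11 hours

In the first 2 hours the combined rate is 25/154, so 25/77 of the job is done, leaving 52/77.
After printer H leaves the rate is 1/14 per hour; the remaining 52/77 takes 104/11 hours.
Total = 2 + 104/11 = 126/11 hours.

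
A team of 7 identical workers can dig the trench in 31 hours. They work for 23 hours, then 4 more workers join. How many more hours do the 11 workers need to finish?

One worker does 1/217 of the job per hour.
After 23 hours with 7 workers, 23/31 is done (8/31 left).
With 11 workers the rate is 11/217, so the rest takes 8/31 ÷ 11/217 = 56/11 hours.

56/11 hours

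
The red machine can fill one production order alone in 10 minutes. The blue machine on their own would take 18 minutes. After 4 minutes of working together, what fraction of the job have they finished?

28/45

Combined rate: 1/10 + 1/18 = (9 + 5)/90 = 14/90 = 7/45 per minute.
In 4 minutes they complete 4·7/45 = 28/45 of the job.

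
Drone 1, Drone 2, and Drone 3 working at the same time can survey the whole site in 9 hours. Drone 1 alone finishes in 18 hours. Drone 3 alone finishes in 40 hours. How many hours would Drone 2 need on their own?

Combined rate is 1/9 per hour.
Known contribution: 1/18 + 1/40 = (20 + 9)/360 = 29/360 per hour.
So Drone 2's rate is 1/9 − 29/360 = 11/360, meaning 360/11 hours alone.

360/11 hours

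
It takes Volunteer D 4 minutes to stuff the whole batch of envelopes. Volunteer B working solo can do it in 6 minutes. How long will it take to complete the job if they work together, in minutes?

Combined rate: 1/4 + 1/6 = (3 + 2)/12 = 5/12 per minute.
Time = 1 ÷ (5/12) = 12/5 minutes.

12/5 minutes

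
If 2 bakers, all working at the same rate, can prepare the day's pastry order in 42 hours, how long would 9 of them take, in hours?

Total work is 2·42 = 84 baker-hours.
With 9 bakers: 84/9 = 28/3 hours.

28/3 hours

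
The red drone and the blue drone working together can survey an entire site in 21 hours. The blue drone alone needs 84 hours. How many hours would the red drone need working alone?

28 hours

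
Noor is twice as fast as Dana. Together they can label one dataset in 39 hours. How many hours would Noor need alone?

117/2 hours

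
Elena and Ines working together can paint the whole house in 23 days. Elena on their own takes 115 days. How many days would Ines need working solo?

115/4 days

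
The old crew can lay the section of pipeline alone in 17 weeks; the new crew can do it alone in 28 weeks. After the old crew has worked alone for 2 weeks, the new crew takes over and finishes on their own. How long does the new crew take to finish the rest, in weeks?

420/17 weeks

In 2 weeks the old crew does 2/17 of the job, leaving 15/17.
The new crew works at 1/28 per week, so finishing takes 15/17 ÷ 1/28 = 420/17 weeks.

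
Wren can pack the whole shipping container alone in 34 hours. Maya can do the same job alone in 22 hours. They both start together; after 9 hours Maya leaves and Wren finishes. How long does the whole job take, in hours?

221/11 hours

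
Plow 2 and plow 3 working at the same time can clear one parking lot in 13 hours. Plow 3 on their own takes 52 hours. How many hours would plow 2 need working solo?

Combined rate is 1/13 per hour.
Known contribution: 1/52 per hour.
So plow 2's rate is 1/13 − 1/52 = 3/52, meaning 52/3 hours alone.

52/3 hours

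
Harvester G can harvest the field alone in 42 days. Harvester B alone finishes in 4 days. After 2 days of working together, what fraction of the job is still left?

Combined rate: 1/42 + 1/4 = (2 + 21)/84 = 23/84 per day.
In 2 days they complete 2·23/84 = 23/42 of the job.
So 19/42 remains.

19/42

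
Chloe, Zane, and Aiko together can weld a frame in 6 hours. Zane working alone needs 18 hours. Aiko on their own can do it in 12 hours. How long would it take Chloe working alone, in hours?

36 hours

Combined rate is 1/6 per hour.
Known contribution: 1/18 + 1/12 = (2 + 3)/36 = 5/36 per hour.
So Chloe's rate is 1/6 − 5/36 = 1/36, meaning 36 hours alone.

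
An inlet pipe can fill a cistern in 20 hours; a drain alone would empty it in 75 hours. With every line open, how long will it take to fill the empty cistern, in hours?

300/11 hours

Net rate = 1/20 − 1/75 = (15 − 4)/300 = 11/300 per hour.
Filling time = 1 ÷ (11/300) = 300/11 hours.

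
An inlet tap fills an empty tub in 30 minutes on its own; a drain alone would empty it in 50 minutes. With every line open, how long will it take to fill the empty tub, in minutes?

75 minutes

Net rate = 1/30 − 1/50 = (5 − 3)/150 = 2/150 = 1/75 per minute.
Filling time = 1 ÷ (1/75) = 75 minutes.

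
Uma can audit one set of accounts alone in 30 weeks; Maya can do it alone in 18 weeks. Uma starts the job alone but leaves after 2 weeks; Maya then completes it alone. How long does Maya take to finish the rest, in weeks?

84/5 weeks

In 2 weeks Uma does 2/30 = 1/15 of the job, leaving 14/15.
Maya works at 1/18 per week, so finishing takes 14/15 ÷ 1/18 = 84/5 weeks.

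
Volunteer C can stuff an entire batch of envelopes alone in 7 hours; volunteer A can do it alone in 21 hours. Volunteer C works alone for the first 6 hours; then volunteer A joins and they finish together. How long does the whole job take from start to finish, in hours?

In 6 hours volunteer C does 6/7 of the job, leaving 1/7.
Volunteer C and volunteer A together work at 4/21 per hour, so finishing takes 1/7 ÷ 4/21 = 3/4 hours.
Total time = 6 + 3/4 = 27/4 hours.

27/4 hours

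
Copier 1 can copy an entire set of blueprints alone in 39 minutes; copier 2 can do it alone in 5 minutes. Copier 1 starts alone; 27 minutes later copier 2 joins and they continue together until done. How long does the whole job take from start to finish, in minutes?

In 27 minutes copier 1 does 27/39 = 9/13 of the job, leaving 4/13.
Copier 1 and copier 2 together work at 44/195 per minute, so finishing takes 4/13 ÷ 44/195 = 15/11 minutes.
Total time = 27 + 15/11 = 312/11 minutes.

312/11 minutes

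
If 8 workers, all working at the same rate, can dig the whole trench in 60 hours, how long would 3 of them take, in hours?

Total work is 8·60 = 480 worker-hours.
With 3 workers: 480/3 = 160 hours.

160 hours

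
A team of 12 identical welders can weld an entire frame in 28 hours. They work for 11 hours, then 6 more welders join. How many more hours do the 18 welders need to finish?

34/3 hours

One welder does 1/336 of the job per hour.
After 11 hours with 12 welders, 11/28 is done (17/28 left).
With 18 welders the rate is 18/336 = 3/56, so the rest takes 17/28 ÷ 3/56 = 34/3 hours.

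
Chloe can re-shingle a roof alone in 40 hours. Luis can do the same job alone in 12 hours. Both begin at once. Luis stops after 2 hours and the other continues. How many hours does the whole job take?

In the first 2 hours the combined rate is 13/120, so 13/60 of the job is done, leaving 47/60.
After Luis leaves the rate is 1/40 per hour; the remaining 47/60 takes 94/3 hours.
Total = 2 + 94/3 = 100/3 hours.

100/3 hours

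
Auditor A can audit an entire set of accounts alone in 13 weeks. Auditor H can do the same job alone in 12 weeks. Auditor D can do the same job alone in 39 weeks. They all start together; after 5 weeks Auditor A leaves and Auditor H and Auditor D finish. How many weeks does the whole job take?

96/17 weeks

In the first 5 weeks the combined rate is 29/156, so 145/156 of the job is done, leaving 11/156.
After Auditor A leaves the rate is 17/156 per week; the remaining 11/156 takes 11/17 weeks.
Total = 5 + 11/17 = 96/17 weeks.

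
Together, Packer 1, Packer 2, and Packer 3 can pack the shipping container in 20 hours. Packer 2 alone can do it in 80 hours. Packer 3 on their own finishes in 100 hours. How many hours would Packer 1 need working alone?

Combined rate is 1/20 per hour.
Known contribution: 1/80 + 1/100 = (5 + 4)/400 = 9/400 per hour.
So Packer 1's rate is 1/20 − 9/400 = 11/400, meaning 400/11 hours alone.

400/11 hours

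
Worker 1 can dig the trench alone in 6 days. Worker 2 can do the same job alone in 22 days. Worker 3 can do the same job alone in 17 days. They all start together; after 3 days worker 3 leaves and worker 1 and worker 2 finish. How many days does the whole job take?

In the first 3 days the combined rate is 152/561, so 152/187 of the job is done, leaving 35/187.
After worker 3 leaves the rate is 7/33 per day; the remaining 35/187 takes 15/17 days.
Total = 3 + 15/17 = 66/17 days.

66/17 days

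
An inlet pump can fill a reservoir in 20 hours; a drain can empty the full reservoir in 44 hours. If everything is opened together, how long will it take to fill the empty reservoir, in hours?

Net rate = 1/20 − 1/44 = (11 − 5)/220 = 6/220 = 3/110 per hour.
Filling time = 1 ÷ (3/110) = 110/3 hours.

110/3 hours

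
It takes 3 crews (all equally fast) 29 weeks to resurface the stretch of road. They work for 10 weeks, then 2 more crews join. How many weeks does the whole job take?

One crew does 1/87 of the job per week.
After 10 weeks with 3 crews, 10/29 is done (19/29 left).
With 5 crews the rate is 5/87, so the rest takes 19/29 ÷ 5/87 = 57/5 weeks.
Total = 10 + 57/5 = 107/5 weeks.

107/5 weeks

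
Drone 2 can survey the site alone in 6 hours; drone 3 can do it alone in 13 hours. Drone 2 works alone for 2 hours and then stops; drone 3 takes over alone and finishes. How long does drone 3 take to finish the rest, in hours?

26/3 hours

In 2 hours drone 2 does 2/6 = 1/3 of the job, leaving 2/3.
Drone 3 works at 1/13 per hour, so finishing takes 2/3 ÷ 1/13 = 26/3 hours.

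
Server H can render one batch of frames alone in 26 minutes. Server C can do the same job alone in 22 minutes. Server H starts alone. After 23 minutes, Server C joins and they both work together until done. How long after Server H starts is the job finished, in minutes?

In the first 23 minutes Server H alone does 23/26 of the job, leaving 3/26.
Once everyone is working, combined rate: 1/26 + 1/22 = (11 + 13)/286 = 24/286 = 12/143 per minute.
Remaining 3/26 at 12/143 per minute takes 11/8 minutes.
Total from the start = 23 + 11/8 = 195/8 minutes.

195/8 minutes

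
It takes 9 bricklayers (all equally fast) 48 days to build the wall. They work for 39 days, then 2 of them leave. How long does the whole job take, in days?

One bricklayer does 1/432 of the job per day.
After 39 days with 9 bricklayers, 13/16 is done (3/16 left).
With 7 bricklayers the rate is 7/432, so the rest takes 3/16 ÷ 7/432 = 81/7 days.
Total = 39 + 81/7 = 354/7 days.

354/7 days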